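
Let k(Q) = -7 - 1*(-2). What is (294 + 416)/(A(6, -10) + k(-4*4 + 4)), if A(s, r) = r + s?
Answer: -710/9 ≈ -78.889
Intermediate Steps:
k(Q) = -5 (k(Q) = -7 + 2 = -5)
(294 + 416)/(A(6, -10) + k(-4*4 + 4)) = (294 + 416)/((-10 + 6) - 5) = 710/(-4 - 5) = 710/(-9) = 710*(-⅑) = -710/9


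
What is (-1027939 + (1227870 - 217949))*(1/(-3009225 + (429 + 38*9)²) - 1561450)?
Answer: 11323005123833403/402464 ≈ 2.8134e+10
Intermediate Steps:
(-1027939 + (1227870 - 217949))*(1/(-3009225 + (429 + 38*9)²) - 1561450) = (-1027939 + 1009921)*(1/(-3009225 + (429 + 342)²) - 1561450) = -18018*(1/(-3009225 + 771²) - 1561450) = -18018*(1/(-3009225 + 594441) - 1561450) = -18018*(1/(-2414784) - 1561450) = -18018*(-1/2414784 - 1561450) = -18018*(-3770564476801/2414784) = 11323005123833403/402464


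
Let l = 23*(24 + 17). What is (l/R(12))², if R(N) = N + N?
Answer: 889249/576 ≈ 1543.8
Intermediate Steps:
R(N) = 2*N
l = 943 (l = 23*41 = 943)
(l/R(12))² = (943/((2*12)))² = (943/24)² = 889249/576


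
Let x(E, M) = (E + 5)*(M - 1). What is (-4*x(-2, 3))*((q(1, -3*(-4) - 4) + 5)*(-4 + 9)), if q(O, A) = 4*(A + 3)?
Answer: -5880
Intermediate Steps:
x(E, M) = (-1 + M)*(5 + E) (x(E, M) = (5 + E)*(-1 + M) = (-1 + M)*(5 + E))
q(O, A) = 12 + 4*A (q(O, A) = 4*(3 + A) = 12 + 4*A)
(-4*x(-2, 3))*((q(1, -3*(-4) - 4) + 5)*(-4 + 9)) = (-4*(-5 - 1*(-2) + 5*3 - 2*3))*(((12 + 4*(-3*(-4) - 4)) + 5)*(-4 + 9)) = (-4*(-5 + 2 + 15 - 6))*(((12 + 4*(12 - 4)) + 5)*5) = (-4*6)*(((12 + 4*8) + 5)*5) = -24*((12 + 32) + 5)*5 = -24*(44 + 5)*5 = -1176*5 = -24*245 = -5880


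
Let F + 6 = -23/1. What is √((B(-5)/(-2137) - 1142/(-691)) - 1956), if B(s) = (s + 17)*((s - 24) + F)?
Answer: I*√4260832938699754/1476667 ≈ 44.204*I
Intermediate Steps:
F = -29 (F = -6 - 23/1 = -6 - 23*1 = -6 - 23 = -29)
B(s) = (-53 + s)*(17 + s) (B(s) = (s + 17)*((s - 24) - 29) = (17 + s)*((-24 + s) - 29) = (17 + s)*(-53 + s) = (-53 + s)*(17 + s))
√((B(-5)/(-2137) - 1142/(-691)) - 1956) = √(((-901 + (-5)² - 36*(-5))/(-2137) - 1142/(-691)) - 1956) = √(((-901 + 25 + 180)*(-1/2137) - 1142*(-1/691)) - 1956) = √((-696*(-1/2137) + 1142/691) - 1956) = √((696/2137 + 1142/691) - 1956) = √(2921390/1476667 - 1956) = √(-2885439262/1476667) = I*√4260832938699754/1476667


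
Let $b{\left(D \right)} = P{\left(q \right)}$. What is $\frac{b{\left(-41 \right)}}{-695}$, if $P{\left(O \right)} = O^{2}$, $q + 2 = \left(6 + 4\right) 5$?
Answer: $- \frac{2304}{695} \approx -3.3151$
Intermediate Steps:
$q = 48$ ($q = -2 + \left(6 + 4\right) 5 = -2 + 10 \cdot 5 = -2 + 50 = 48$)
$b{\left(D \right)} = 2304$ ($b{\left(D \right)} = 48^{2} = 2304$)
$\frac{b{\left(-41 \right)}}{-695} = \frac{1}{-695} \cdot 2304 = \left(- \frac{1}{695}\right) 2304 = - \frac{2304}{695}$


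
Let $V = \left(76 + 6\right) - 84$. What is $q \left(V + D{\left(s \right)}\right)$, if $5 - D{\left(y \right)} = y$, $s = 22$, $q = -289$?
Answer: $5491$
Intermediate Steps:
$V = -2$ ($V = 82 - 84 = -2$)
$D{\left(y \right)} = 5 - y$
$q \left(V + D{\left(s \right)}\right) = - 289 \left(-2 + \left(5 - 22\right)\right) = - 289 \left(-2 - 17\right) = \left(-289\right) \left(-19\right) = 5491$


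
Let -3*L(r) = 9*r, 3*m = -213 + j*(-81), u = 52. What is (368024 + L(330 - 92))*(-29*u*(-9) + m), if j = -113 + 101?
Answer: 5078060750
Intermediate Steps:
j = -12
m = 253 (m = (-213 - 12*(-81))/3 = (-213 + 972)/3 = (1/3)*759 = 253)
L(r) = -3*r
(368024 + L(330 - 92))*(-29*u*(-9) + m) = (368024 - 3*(330 - 92))*(-29*52*(-9) + 253) = (368024 - 3*238)*(-1508*(-9) + 253) = (368024 - 714)*(13572 + 253) = 367310*13825 = 5078060750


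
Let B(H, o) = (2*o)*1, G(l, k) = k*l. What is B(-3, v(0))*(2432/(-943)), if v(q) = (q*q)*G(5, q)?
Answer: 0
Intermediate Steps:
v(q) = 5*q**3 (v(q) = (q*q)*(q*5) = q**2*(5*q) = 5*q**3)
B(H, o) = 2*o
B(-3, v(0))*(2432/(-943)) = (2*(5*0**3))*(2432/(-943)) = (2*(5*0))*(2432*(-1/943)) = (2*0)*(-2432/943) = 0*(-2432/943) = 0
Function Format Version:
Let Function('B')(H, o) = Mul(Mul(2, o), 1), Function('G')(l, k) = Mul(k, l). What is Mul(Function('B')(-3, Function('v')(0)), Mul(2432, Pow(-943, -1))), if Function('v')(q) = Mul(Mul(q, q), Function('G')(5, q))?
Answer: 0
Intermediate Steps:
Function('v')(q) = Mul(5, Pow(q, 3)) (Function('v')(q) = Mul(Mul(q, q), Mul(q, 5)) = Mul(Pow(q, 2), Mul(5, q)) = Mul(5, Pow(q, 3)))
Function('B')(H, o) = Mul(2, o)
Mul(Function('B')(-3, Function('v')(0)), Mul(2432, Pow(-943, -1))) = Mul(Mul(2, Mul(5, Pow(0, 3))), Mul(2432, Pow(-943, -1))) = Mul(Mul(2, Mul(5, 0)), Mul(2432, Rational(-1, 943))) = Mul(Mul(2, 0), Rational(-2432, 943)) = Mul(0, Rational(-2432, 943)) = 0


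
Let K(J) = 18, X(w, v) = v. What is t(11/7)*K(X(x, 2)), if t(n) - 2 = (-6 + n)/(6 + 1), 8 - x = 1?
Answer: 1206/49 ≈ 24.612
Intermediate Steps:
x = 7 (x = 8 - 1*1 = 8 - 1 = 7)
t(n) = 8/7 + n/7 (t(n) = 2 + (-6 + n)/(6 + 1) = 2 + (-6 + n)/7 = 2 + (-6 + n)*(⅐) = 2 + (-6/7 + n/7) = 8/7 + n/7)
t(11/7)*K(X(x, 2)) = (8/7 + (11/7)/7)*18 = (8/7 + (11*(⅐))/7)*18 = (8/7 + (⅐)*(11/7))*18 = (8/7 + 11/49)*18 = (67/49)*18 = 1206/49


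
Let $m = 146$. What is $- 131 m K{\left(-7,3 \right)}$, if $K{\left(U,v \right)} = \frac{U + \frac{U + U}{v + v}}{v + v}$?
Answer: $\frac{267764}{9} \approx 29752.0$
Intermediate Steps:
$K{\left(U,v \right)} = \frac{U + \frac{U}{v}}{2 v}$ ($K{\left(U,v \right)} = \frac{U + \frac{2 U}{2 v}}{2 v} = \left(U + 2 U \frac{1}{2 v}\right) \frac{1}{2 v} = \left(U + \frac{U}{v}\right) \frac{1}{2 v} = \frac{U + \frac{U}{v}}{2 v}$)
$- 131 m K{\left(-7,3 \right)} = \left(-131\right) 146 \cdot \frac{1}{2} \left(-7\right) \frac{1}{9} \left(1 + 3\right) = - 19126 \cdot \frac{1}{2} \left(-7\right) \frac{1}{9} \cdot 4 = \left(-19126\right) \left(- \frac{14}{9}\right) = \frac{267764}{9}$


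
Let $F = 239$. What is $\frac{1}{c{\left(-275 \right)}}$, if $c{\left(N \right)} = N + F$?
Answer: $- \frac{1}{36} \approx -0.027778$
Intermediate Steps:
$c{\left(N \right)} = 239 + N$ ($c{\left(N \right)} = N + 239 = 239 + N$)
$\frac{1}{c{\left(-275 \right)}} = \frac{1}{239 - 275} = \frac{1}{-36} = - \frac{1}{36}$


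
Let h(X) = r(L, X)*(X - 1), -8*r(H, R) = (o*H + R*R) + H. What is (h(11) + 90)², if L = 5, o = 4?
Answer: 34225/4 ≈ 8556.3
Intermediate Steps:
r(H, R) = -5*H/8 - R²/8 (r(H, R) = -((4*H + R*R) + H)/8 = -((4*H + R²) + H)/8 = -((R² + 4*H) + H)/8 = -(R² + 5*H)/8 = -5*H/8 - R²/8)
h(X) = (-1 + X)*(-25/8 - X²/8) (h(X) = (-5/8*5 - X²/8)*(X - 1) = (-25/8 - X²/8)*(-1 + X) = (-1 + X)*(-25/8 - X²/8))
(h(11) + 90)² = (-(-1 + 11)*(25 + 11²)/8 + 90)² = (-⅛*10*(25 + 121) + 90)² = (-⅛*10*146 + 90)² = (-365/2 + 90)² = (-185/2)² = 34225/4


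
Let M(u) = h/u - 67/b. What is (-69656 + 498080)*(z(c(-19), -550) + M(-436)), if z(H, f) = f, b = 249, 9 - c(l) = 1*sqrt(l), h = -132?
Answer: -2131643033888/9047 ≈ -2.3562e+8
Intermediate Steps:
c(l) = 9 - sqrt(l)
M(u) = -67/249 - 132/u (M(u) = -132/u - 67/249 = -67/249 - 132/u)
(-69656 + 498080)*(z(c(-19), -550) + M(-436)) = (-69656 + 498080)*(-550 + (-67/249 - 132/(-436))) = 428424*(-550 + (-67/249 - 132*(-1/436))) = 428424*(-550 + (-67/249 + 33/109)) = 428424*(-550 + 914/27141) = 428424*(-14926636/27141) = -2131643033888/9047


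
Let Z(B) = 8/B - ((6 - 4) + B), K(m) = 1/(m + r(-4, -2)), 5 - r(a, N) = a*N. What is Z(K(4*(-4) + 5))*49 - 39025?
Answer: -89215/2 ≈ -44608.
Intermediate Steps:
r(a, N) = 5 - N*a (r(a, N) = 5 - a*N = 5 - N*a)
K(m) = 1/(-3 + m) (K(m) = 1/(m + (5 - 1*(-2)*(-4))) = 1/(m + (5 - 8)) = 1/(m - 3) = 1/(-3 + m))
Z(B) = -2 - B + 8/B (Z(B) = 8/B - (2 + B) = 8/B + (-2 - B) = -2 - B + 8/B)
Z(K(4*(-4) + 5))*49 - 39025 = (-2 - 1/(-3 + (4*(-4) + 5)) + 8/(1/(-3 + (4*(-4) + 5))))*49 - 39025 = (-2 - 1/(-3 + (-16 + 5)) + 8/(1/(-3 + (-16 + 5))))*49 - 39025 = (-2 - 1/(-3 - 11) + 8/(1/(-3 - 11)))*49 - 39025 = (-2 - 1/(-14) + 8/(1/(-14)))*49 - 39025 = (-2 - 1*(-1/14) + 8/(-1/14))*49 - 39025 = (-2 + 1/14 + 8*(-14))*49 - 39025 = (-2 + 1/14 - 112)*49 - 39025 = -1595/14*49 - 39025 = -11165/2 - 39025 = -89215/2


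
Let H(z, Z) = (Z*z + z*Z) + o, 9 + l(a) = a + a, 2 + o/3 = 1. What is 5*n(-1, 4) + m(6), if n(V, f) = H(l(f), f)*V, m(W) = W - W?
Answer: 55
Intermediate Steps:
o = -3 (o = -6 + 3*1 = -6 + 3 = -3)
l(a) = -9 + 2*a (l(a) = -9 + (a + a) = -9 + 2*a)
H(z, Z) = -3 + 2*Z*z (H(z, Z) = (Z*z + z*Z) - 3 = (Z*z + Z*z) - 3 = 2*Z*z - 3 = -3 + 2*Z*z)
m(W) = 0
n(V, f) = V*(-3 + 2*f*(-9 + 2*f)) (n(V, f) = (-3 + 2*f*(-9 + 2*f))*V = V*(-3 + 2*f*(-9 + 2*f)))
5*n(-1, 4) + m(6) = 5*(-(-3 + 2*4*(-9 + 2*4))) + 0 = 5*(-(-3 + 2*4*(-9 + 8))) + 0 = 5*(-(-3 + 2*4*(-1))) + 0 = 5*(-(-3 - 8)) + 0 = 5*(-1*(-11)) + 0 = 5*11 + 0 = 55 + 0 = 55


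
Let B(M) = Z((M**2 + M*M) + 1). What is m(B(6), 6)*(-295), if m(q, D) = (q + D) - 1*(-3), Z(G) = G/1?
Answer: -24190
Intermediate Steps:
Z(G) = G (Z(G) = G*1 = G)
B(M) = 1 + 2*M**2 (B(M) = (M**2 + M*M) + 1 = (M**2 + M**2) + 1 = 2*M**2 + 1 = 1 + 2*M**2)
m(q, D) = 3 + D + q (m(q, D) = (D + q) + 3 = 3 + D + q)
m(B(6), 6)*(-295) = (3 + 6 + (1 + 2*6**2))*(-295) = (3 + 6 + (1 + 2*36))*(-295) = (3 + 6 + (1 + 72))*(-295) = (3 + 6 + 73)*(-295) = 82*(-295) = -24190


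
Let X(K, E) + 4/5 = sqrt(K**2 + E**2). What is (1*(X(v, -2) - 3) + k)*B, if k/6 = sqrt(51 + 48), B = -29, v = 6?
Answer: 551/5 - 522*sqrt(11) - 58*sqrt(10) ≈ -1804.5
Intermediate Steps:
X(K, E) = -4/5 + sqrt(E**2 + K**2) (X(K, E) = -4/5 + sqrt(K**2 + E**2) = -4/5 + sqrt(E**2 + K**2))
k = 18*sqrt(11) (k = 6*sqrt(51 + 48) = 6*sqrt(99) = 6*(3*sqrt(11)) = 18*sqrt(11) ≈ 59.699)
(1*(X(v, -2) - 3) + k)*B = (1*((-4/5 + sqrt((-2)**2 + 6**2)) - 3) + 18*sqrt(11))*(-29) = (1*((-4/5 + sqrt(4 + 36)) - 3) + 18*sqrt(11))*(-29) = (1*((-4/5 + sqrt(40)) - 3) + 18*sqrt(11))*(-29) = (1*((-4/5 + 2*sqrt(10)) - 3) + 18*sqrt(11))*(-29) = (1*(-19/5 + 2*sqrt(10)) + 18*sqrt(11))*(-29) = ((-19/5 + 2*sqrt(10)) + 18*sqrt(11))*(-29) = (-19/5 + 2*sqrt(10) + 18*sqrt(11))*(-29) = 551/5 - 522*sqrt(11) - 58*sqrt(10)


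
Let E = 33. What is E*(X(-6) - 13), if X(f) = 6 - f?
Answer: -33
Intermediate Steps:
E*(X(-6) - 13) = 33*((6 - 1*(-6)) - 13) = 33*((6 + 6) - 13) = 33*(12 - 13) = 33*(-1) = -33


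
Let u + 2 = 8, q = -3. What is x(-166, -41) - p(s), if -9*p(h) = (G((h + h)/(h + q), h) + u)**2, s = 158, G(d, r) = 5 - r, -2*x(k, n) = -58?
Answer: 2430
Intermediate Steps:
x(k, n) = 29 (x(k, n) = -1/2*(-58) = 29)
u = 6 (u = -2 + 8 = 6)
p(h) = -(11 - h)**2/9 (p(h) = -((5 - h) + 6)**2/9 = -(11 - h)**2/9)
x(-166, -41) - p(s) = 29 - (-1)*(-11 + 158)**2/9 = 29 - (-1)*147**2/9 = 29 - (-1)*21609/9 = 29 - 1*(-2401) = 29 + 2401 = 2430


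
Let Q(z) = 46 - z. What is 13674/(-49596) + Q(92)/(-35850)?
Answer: -40660957/148168050 ≈ -0.27442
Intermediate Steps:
13674/(-49596) + Q(92)/(-35850) = 13674/(-49596) + (46 - 1*92)/(-35850) = 13674*(-1/49596) + (46 - 92)*(-1/35850) = -2279/8266 - 46*(-1/35850) = -2279/8266 + 23/17925 = -40660957/148168050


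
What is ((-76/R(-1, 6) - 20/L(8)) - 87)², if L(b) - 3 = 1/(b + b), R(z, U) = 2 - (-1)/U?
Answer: 6711377929/405769 ≈ 16540.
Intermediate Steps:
R(z, U) = 2 + 1/U
L(b) = 3 + 1/(2*b) (L(b) = 3 + 1/(b + b) = 3 + 1/(2*b))
((-76/R(-1, 6) - 20/L(8)) - 87)² = ((-76/(2 + 1/6) - 20/(3 + (½)/8)) - 87)² = ((-76/(2 + ⅙) - 20/(3 + (½)*(⅛))) - 87)² = ((-76/13/6 - 20/(3 + 1/16)) - 87)² = ((-76*6/13 - 20/49/16) - 87)² = ((-456/13 - 20*16/49) - 87)² = ((-456/13 - 320/49) - 87)² = (-26504/637 - 87)² = (-81923/637)² = 6711377929/405769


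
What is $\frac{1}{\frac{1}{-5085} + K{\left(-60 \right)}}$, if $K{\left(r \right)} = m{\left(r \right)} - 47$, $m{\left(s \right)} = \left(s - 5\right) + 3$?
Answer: $- \frac{5085}{554266} \approx -0.0091743$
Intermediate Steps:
$m{\left(s \right)} = -2 + s$ ($m{\left(s \right)} = \left(-5 + s\right) + 3 = -2 + s$)
$K{\left(r \right)} = -49 + r$ ($K{\left(r \right)} = \left(-2 + r\right) - 47 = -49 + r$)
$\frac{1}{\frac{1}{-5085} + K{\left(-60 \right)}} = \frac{1}{\frac{1}{-5085} - 109} = \frac{1}{- \frac{1}{5085} - 109} = \frac{1}{- \frac{554266}{5085}} = - \frac{5085}{554266}$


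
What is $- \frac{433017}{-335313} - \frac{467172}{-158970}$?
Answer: $\frac{4175658469}{987124215} \approx 4.2301$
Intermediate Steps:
$- \frac{433017}{-335313} - \frac{467172}{-158970} = \left(-433017\right) \left(- \frac{1}{335313}\right) - - \frac{77862}{26495} = \frac{48113}{37257} + \frac{77862}{26495} = \frac{4175658469}{987124215}$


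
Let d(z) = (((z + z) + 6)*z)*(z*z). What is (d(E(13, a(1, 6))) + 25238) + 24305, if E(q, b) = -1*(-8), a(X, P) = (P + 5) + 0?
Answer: 60807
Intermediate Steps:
a(X, P) = 5 + P (a(X, P) = (5 + P) + 0 = 5 + P)
E(q, b) = 8
d(z) = z³*(6 + 2*z) (d(z) = ((2*z + 6)*z)*z² = ((6 + 2*z)*z)*z² = (z*(6 + 2*z))*z² = z³*(6 + 2*z))
(d(E(13, a(1, 6))) + 25238) + 24305 = (2*8³*(3 + 8) + 25238) + 24305 = (2*512*11 + 25238) + 24305 = (11264 + 25238) + 24305 = 36502 + 24305 = 60807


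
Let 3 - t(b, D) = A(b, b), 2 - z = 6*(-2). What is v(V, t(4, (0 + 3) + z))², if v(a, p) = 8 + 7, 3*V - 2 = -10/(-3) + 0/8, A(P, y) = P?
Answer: 225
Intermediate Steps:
z = 14 (z = 2 - 6*(-2) = 2 - 1*(-12) = 2 + 12 = 14)
t(b, D) = 3 - b
V = 16/9 (V = ⅔ + (-10/(-3) + 0/8)/3 = ⅔ + (-10*(-⅓) + 0*(⅛))/3 = ⅔ + (10/3 + 0)/3 = ⅔ + (⅓)*(10/3) = ⅔ + 10/9 = 16/9 ≈ 1.7778)
v(a, p) = 15
v(V, t(4, (0 + 3) + z))² = 15² = 225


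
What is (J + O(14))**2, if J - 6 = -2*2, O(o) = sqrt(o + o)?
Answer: 32 + 8*sqrt(7) ≈ 53.166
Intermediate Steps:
O(o) = sqrt(2)*sqrt(o) (O(o) = sqrt(2*o) = sqrt(2)*sqrt(o))
J = 2 (J = 6 - 2*2 = 6 - 4 = 2)
(J + O(14))**2 = (2 + sqrt(2)*sqrt(14))**2 = (2 + 2*sqrt(7))**2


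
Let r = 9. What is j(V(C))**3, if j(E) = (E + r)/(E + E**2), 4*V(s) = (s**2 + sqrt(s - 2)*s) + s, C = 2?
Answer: 2744/125 ≈ 21.952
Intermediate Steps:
V(s) = s/4 + s**2/4 + s*sqrt(-2 + s)/4 (V(s) = ((s**2 + sqrt(s - 2)*s) + s)/4 = ((s**2 + sqrt(-2 + s)*s) + s)/4 = ((s**2 + s*sqrt(-2 + s)) + s)/4 = (s + s**2 + s*sqrt(-2 + s))/4 = s/4 + s**2/4 + s*sqrt(-2 + s)/4)
j(E) = (9 + E)/(E + E**2) (j(E) = (E + 9)/(E + E**2) = (9 + E)/(E + E**2))
j(V(C))**3 = ((9 + (1/4)*2*(1 + 2 + sqrt(-2 + 2)))/((((1/4)*2*(1 + 2 + sqrt(-2 + 2))))*(1 + (1/4)*2*(1 + 2 + sqrt(-2 + 2)))))**3 = ((9 + (1/4)*2*(1 + 2 + sqrt(0)))/((((1/4)*2*(1 + 2 + sqrt(0))))*(1 + (1/4)*2*(1 + 2 + sqrt(0)))))**3 = ((9 + (1/4)*2*(1 + 2 + 0))/((((1/4)*2*(1 + 2 + 0)))*(1 + (1/4)*2*(1 + 2 + 0))))**3 = ((9 + (1/4)*2*3)/((((1/4)*2*3))*(1 + (1/4)*2*3)))**3 = ((9 + 3/2)/((3/2)*(1 + 3/2)))**3 = ((2/3)*(21/2)/(5/2))**3 = ((2/3)*(2/5)*(21/2))**3 = (14/5)**3 = 2744/125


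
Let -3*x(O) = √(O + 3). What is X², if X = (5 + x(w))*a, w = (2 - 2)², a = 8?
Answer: 4864/3 - 640*√3/3 ≈ 1251.8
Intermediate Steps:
w = 0 (w = 0² = 0)
x(O) = -√(3 + O)/3 (x(O) = -√(O + 3)/3 = -√(3 + O)/3)
X = 40 - 8*√3/3 (X = (5 - √(3 + 0)/3)*8 = (5 - √3/3)*8 = 40 - 8*√3/3 ≈ 35.381)
X² = (40 - 8*√3/3)²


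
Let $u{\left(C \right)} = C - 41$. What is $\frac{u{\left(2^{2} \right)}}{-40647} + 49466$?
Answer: $\frac{2010644539}{40647} \approx 49466.0$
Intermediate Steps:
$u{\left(C \right)} = -41 + C$
$\frac{u{\left(2^{2} \right)}}{-40647} + 49466 = \frac{-41 + 2^{2}}{-40647} + 49466 = \left(-41 + 4\right) \left(- \frac{1}{40647}\right) + 49466 = \left(-37\right) \left(- \frac{1}{40647}\right) + 49466 = \frac{37}{40647} + 49466 = \frac{2010644539}{40647}$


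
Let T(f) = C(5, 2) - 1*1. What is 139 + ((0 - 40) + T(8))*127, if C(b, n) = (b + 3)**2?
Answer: 3060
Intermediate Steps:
C(b, n) = (3 + b)**2
T(f) = 63 (T(f) = (3 + 5)**2 - 1*1 = 8**2 - 1 = 64 - 1 = 63)
139 + ((0 - 40) + T(8))*127 = 139 + ((0 - 40) + 63)*127 = 139 + (-40 + 63)*127 = 139 + 23*127 = 139 + 2921 = 3060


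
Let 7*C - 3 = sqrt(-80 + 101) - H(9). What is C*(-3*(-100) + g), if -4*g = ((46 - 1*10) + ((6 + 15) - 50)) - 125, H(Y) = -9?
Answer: 3954/7 + 659*sqrt(21)/14 ≈ 780.57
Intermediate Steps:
g = 59/2 (g = -(((46 - 1*10) + ((6 + 15) - 50)) - 125)/4 = -(((46 - 10) + (21 - 50)) - 125)/4 = -((36 - 29) - 125)/4 = -(7 - 125)/4 = -1/4*(-118) = 59/2 ≈ 29.500)
C = 12/7 + sqrt(21)/7 (C = 3/7 + (sqrt(-80 + 101) - 1*(-9))/7 = 3/7 + (sqrt(21) + 9)/7 = 3/7 + (9 + sqrt(21))/7 = 3/7 + (9/7 + sqrt(21)/7) = 12/7 + sqrt(21)/7 ≈ 2.3689)
C*(-3*(-100) + g) = (12/7 + sqrt(21)/7)*(-3*(-100) + 59/2) = (12/7 + sqrt(21)/7)*(300 + 59/2) = (12/7 + sqrt(21)/7)*(659/2) = 3954/7 + 659*sqrt(21)/14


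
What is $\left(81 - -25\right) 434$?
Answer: $46004$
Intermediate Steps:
$\left(81 - -25\right) 434 = \left(81 + 25\right) 434 = 106 \cdot 434 = 46004$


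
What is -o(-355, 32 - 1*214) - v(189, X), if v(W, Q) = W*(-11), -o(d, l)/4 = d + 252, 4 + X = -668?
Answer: 1667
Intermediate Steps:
X = -672 (X = -4 - 668 = -672)
o(d, l) = -1008 - 4*d (o(d, l) = -4*(d + 252) = -4*(252 + d) = -1008 - 4*d)
v(W, Q) = -11*W
-o(-355, 32 - 1*214) - v(189, X) = -(-1008 - 4*(-355)) - (-11)*189 = -(-1008 + 1420) - 1*(-2079) = -1*412 + 2079 = -412 + 2079 = 1667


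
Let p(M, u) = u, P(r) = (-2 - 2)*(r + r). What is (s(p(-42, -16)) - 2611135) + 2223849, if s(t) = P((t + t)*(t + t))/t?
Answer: -386774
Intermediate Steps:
P(r) = -8*r
s(t) = -32*t (s(t) = (-8*(t + t)*(t + t))/t = (-8*2*t*2*t)/t = (-32*t**2)/t = -32*t)
(s(p(-42, -16)) - 2611135) + 2223849 = (-32*(-16) - 2611135) + 2223849 = (512 - 2611135) + 2223849 = -2610623 + 2223849 = -386774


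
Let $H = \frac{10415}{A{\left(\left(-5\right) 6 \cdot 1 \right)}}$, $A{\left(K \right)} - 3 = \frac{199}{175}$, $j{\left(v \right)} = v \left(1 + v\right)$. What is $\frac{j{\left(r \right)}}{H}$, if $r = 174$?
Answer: $\frac{125976}{10415} \approx 12.096$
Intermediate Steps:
$A{\left(K \right)} = \frac{724}{175}$ ($A{\left(K \right)} = 3 + \frac{199}{175} = \frac{724}{175}$)
$H = \frac{1822625}{724}$ ($H = \frac{10415}{\frac{724}{175}} = 10415 \cdot \frac{175}{724} = \frac{1822625}{724} \approx 2517.4$)
$\frac{j{\left(r \right)}}{H} = \frac{174 \left(1 + 174\right)}{\frac{1822625}{724}} = 174 \cdot 175 \cdot \frac{724}{1822625} = 30450 \cdot \frac{724}{1822625} = \frac{125976}{10415}$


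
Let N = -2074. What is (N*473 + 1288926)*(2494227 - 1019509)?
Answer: 454101065432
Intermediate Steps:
(N*473 + 1288926)*(2494227 - 1019509) = (-2074*473 + 1288926)*(2494227 - 1019509) = (-981002 + 1288926)*1474718 = 307924*1474718 = 454101065432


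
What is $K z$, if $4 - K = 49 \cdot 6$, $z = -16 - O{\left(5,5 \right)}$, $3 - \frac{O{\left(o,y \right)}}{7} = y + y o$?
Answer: $-50170$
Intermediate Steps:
$O{\left(o,y \right)} = 21 - 7 y - 7 o y$ ($O{\left(o,y \right)} = 21 - 7 \left(y + y o\right) = 21 - 7 \left(y + o y\right) = 21 - \left(7 y + 7 o y\right) = 21 - 7 y - 7 o y$)
$z = 173$ ($z = -16 - \left(21 - 35 - 35 \cdot 5\right) = -16 - \left(21 - 35 - 175\right) = -16 - -189 = -16 + 189 = 173$)
$K = -290$ ($K = 4 - 49 \cdot 6 = 4 - 294 = -290$)
$K z = \left(-290\right) 173 = -50170$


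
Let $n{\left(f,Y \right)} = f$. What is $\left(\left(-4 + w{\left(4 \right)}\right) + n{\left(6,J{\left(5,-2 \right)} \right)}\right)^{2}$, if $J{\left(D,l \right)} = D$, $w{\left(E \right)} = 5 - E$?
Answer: $9$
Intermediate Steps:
$\left(\left(-4 + w{\left(4 \right)}\right) + n{\left(6,J{\left(5,-2 \right)} \right)}\right)^{2} = \left(\left(-4 + \left(5 - 4\right)\right) + 6\right)^{2} = \left(\left(-4 + 1\right) + 6\right)^{2} = \left(-3 + 6\right)^{2} = 3^{2} = 9$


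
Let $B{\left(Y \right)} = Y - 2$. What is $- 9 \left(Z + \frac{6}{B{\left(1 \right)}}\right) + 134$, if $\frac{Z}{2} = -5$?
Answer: $278$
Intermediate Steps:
$Z = -10$ ($Z = 2 \left(-5\right) = -10$)
$B{\left(Y \right)} = -2 + Y$
$- 9 \left(Z + \frac{6}{B{\left(1 \right)}}\right) + 134 = - 9 \left(-10 + \frac{6}{-2 + 1}\right) + 134 = - 9 \left(-10 + \frac{6}{-1}\right) + 134 = - 9 \left(-10 + 6 \left(-1\right)\right) + 134 = - 9 \left(-10 - 6\right) + 134 = \left(-9\right) \left(-16\right) + 134 = 144 + 134 = 278$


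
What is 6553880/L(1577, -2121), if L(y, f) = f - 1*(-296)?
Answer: -1310776/365 ≈ -3591.2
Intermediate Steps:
L(y, f) = 296 + f (L(y, f) = f + 296 = 296 + f)
6553880/L(1577, -2121) = 6553880/(296 - 2121) = 6553880/(-1825) = 6553880*(-1/1825) = -1310776/365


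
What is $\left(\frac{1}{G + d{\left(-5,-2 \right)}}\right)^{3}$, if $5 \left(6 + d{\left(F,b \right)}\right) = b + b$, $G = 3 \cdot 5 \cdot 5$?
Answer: $\frac{125}{39651821} \approx 3.1524 \cdot 10^{-6}$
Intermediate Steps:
$G = 75$ ($G = 3 \cdot 25 = 75$)
$d{\left(F,b \right)} = -6 + \frac{2 b}{5}$ ($d{\left(F,b \right)} = -6 + \frac{b + b}{5} = -6 + \frac{2 b}{5}$)
$\left(\frac{1}{G + d{\left(-5,-2 \right)}}\right)^{3} = \left(\frac{1}{75 + \left(-6 + \frac{2}{5} \left(-2\right)\right)}\right)^{3} = \left(\frac{1}{75 - \frac{34}{5}}\right)^{3} = \left(\frac{1}{\frac{341}{5}}\right)^{3} = \left(\frac{5}{341}\right)^{3} = \frac{125}{39651821}$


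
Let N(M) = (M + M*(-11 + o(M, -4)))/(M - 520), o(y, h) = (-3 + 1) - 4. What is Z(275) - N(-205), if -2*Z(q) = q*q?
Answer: -10964313/290 ≈ -37808.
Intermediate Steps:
o(y, h) = -6 (o(y, h) = -2 - 4 = -6)
Z(q) = -q**2/2 (Z(q) = -q*q/2 = -q**2/2)
N(M) = -16*M/(-520 + M) (N(M) = (M + M*(-11 - 6))/(M - 520) = (M + M*(-17))/(-520 + M) = (M - 17*M)/(-520 + M) = (-16*M)/(-520 + M) = -16*M/(-520 + M))
Z(275) - N(-205) = -1/2*275**2 - (-16)*(-205)/(-520 - 205) = -1/2*75625 - (-16)*(-205)/(-725) = -75625/2 - (-16)*(-205)*(-1)/725 = -75625/2 - 1*(-656/145) = -75625/2 + 656/145 = -10964313/290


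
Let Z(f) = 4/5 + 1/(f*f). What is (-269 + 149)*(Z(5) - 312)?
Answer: 186696/5 ≈ 37339.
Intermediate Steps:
Z(f) = ⅘ + f⁻² (Z(f) = 4*(⅕) + f⁻² = ⅘ + f⁻²)
(-269 + 149)*(Z(5) - 312) = (-269 + 149)*((⅘ + 5⁻²) - 312) = -120*((⅘ + 1/25) - 312) = -120*(21/25 - 312) = -120*(-7779/25) = 186696/5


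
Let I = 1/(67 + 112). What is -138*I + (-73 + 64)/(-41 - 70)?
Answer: -4569/6623 ≈ -0.68987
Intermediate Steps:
I = 1/179 ≈ 0.0055866
-138*I + (-73 + 64)/(-41 - 70) = -138*1/179 + (-73 + 64)/(-41 - 70) = -138/179 - 9/(-111) = -138/179 - 9*(-1/111) = -138/179 + 3/37 = -4569/6623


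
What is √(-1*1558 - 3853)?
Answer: I*√5411 ≈ 73.559*I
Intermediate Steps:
√(-1*1558 - 3853) = √(-1558 - 3853) = √(-5411) = I*√5411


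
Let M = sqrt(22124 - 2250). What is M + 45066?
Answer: 45066 + sqrt(19874) ≈ 45207.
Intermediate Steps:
M = sqrt(19874) ≈ 140.98
M + 45066 = sqrt(19874) + 45066 = 45066 + sqrt(19874)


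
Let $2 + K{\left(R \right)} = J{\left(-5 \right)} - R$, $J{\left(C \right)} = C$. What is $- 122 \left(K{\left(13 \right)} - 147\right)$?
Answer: $20374$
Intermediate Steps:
$K{\left(R \right)} = -7 - R$ ($K{\left(R \right)} = -2 - \left(5 + R\right) = -7 - R$)
$- 122 \left(K{\left(13 \right)} - 147\right) = - 122 \left(\left(-7 - 13\right) - 147\right) = - 122 \left(-20 - 147\right) = \left(-122\right) \left(-167\right) = 20374$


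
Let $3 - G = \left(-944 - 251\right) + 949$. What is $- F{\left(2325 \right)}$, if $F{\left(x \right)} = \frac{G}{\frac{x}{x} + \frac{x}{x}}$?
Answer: $- \frac{249}{2} \approx -124.5$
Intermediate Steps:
$G = 249$ ($G = 3 - \left(\left(-944 - 251\right) + 949\right) = 3 - \left(-1195 + 949\right) = 3 - -246 = 3 + 246 = 249$)
$F{\left(x \right)} = \frac{249}{2}$ ($F{\left(x \right)} = \frac{249}{\frac{x}{x} + \frac{x}{x}} = \frac{249}{1 + 1} = \frac{249}{2}$)
$- F{\left(2325 \right)} = \left(-1\right) \frac{249}{2} = - \frac{249}{2}$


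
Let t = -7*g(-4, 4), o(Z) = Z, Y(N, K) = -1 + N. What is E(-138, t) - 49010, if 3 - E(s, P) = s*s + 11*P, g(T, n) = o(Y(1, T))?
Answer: -68051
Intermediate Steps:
g(T, n) = 0 (g(T, n) = -1 + 1 = 0)
t = 0 (t = -7*0 = 0)
E(s, P) = 3 - s**2 - 11*P (E(s, P) = 3 - (s*s + 11*P) = 3 - (s**2 + 11*P) = 3 + (-s**2 - 11*P) = 3 - s**2 - 11*P)
E(-138, t) - 49010 = (3 - 1*(-138)**2 - 11*0) - 49010 = (3 - 1*19044 + 0) - 49010 = (3 - 19044 + 0) - 49010 = -19041 - 49010 = -68051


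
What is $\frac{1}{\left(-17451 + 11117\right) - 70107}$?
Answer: $- \frac{1}{76441} \approx -1.3082 \cdot 10^{-5}$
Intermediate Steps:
$\frac{1}{\left(-17451 + 11117\right) - 70107} = \frac{1}{-6334 - 70107} = \frac{1}{-76441} = - \frac{1}{76441}$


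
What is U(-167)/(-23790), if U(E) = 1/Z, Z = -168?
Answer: 1/3996720 ≈ 2.5021e-7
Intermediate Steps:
U(E) = -1/168 (U(E) = 1/(-168) = -1/168)
U(-167)/(-23790) = -1/168/(-23790) = -1/168*(-1/23790) = 1/3996720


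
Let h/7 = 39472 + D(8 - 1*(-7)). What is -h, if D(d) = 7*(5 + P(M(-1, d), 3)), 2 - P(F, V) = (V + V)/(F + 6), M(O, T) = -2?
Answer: -553147/2 ≈ -2.7657e+5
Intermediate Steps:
P(F, V) = 2 - 2*V/(6 + F) (P(F, V) = 2 - (V + V)/(F + 6) = 2 - 2*V/(6 + F))
D(d) = 77/2 (D(d) = 7*(5 + 2*(6 - 2 - 1*3)/(6 - 2)) = 7*(5 + 2*(6 - 2 - 3)/4) = 7*(5 + 2*(¼)*1) = 7*(5 + ½) = 7*(11/2) = 77/2)
h = 553147/2 (h = 7*(39472 + 77/2) = 7*(79021/2) = 553147/2 ≈ 2.7657e+5)
-h = -1*553147/2 = -553147/2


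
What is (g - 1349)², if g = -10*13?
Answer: 2187441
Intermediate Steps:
g = -130
(g - 1349)² = (-130 - 1349)² = (-1479)² = 2187441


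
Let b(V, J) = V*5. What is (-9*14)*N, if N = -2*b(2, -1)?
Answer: 2520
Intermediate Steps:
b(V, J) = 5*V
N = -20 (N = -10*2 = -2*10 = -20)
(-9*14)*N = -9*14*(-20) = -126*(-20) = 2520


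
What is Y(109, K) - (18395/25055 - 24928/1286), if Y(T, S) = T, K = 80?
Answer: 411297464/3222073 ≈ 127.65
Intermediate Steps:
Y(109, K) - (18395/25055 - 24928/1286) = 109 - (18395/25055 - 24928/1286) = 109 - (18395*(1/25055) - 24928*1/1286) = 109 - (3679/5011 - 12464/643) = 109 - 1*(-60091507/3222073) = 109 + 60091507/3222073 = 411297464/3222073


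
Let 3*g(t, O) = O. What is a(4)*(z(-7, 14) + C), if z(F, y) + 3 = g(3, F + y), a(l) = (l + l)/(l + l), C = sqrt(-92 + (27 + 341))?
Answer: -2/3 + 2*sqrt(69) ≈ 15.947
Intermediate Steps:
g(t, O) = O/3
C = 2*sqrt(69) (C = sqrt(-92 + 368) = sqrt(276) = 2*sqrt(69) ≈ 16.613)
a(l) = 1 (a(l) = (2*l)/((2*l)) = (2*l)*(1/(2*l)) = 1)
z(F, y) = -3 + F/3 + y/3 (z(F, y) = -3 + (F + y)/3 = -3 + (F/3 + y/3) = -3 + F/3 + y/3)
a(4)*(z(-7, 14) + C) = 1*((-3 + (1/3)*(-7) + (1/3)*14) + 2*sqrt(69)) = 1*((-3 - 7/3 + 14/3) + 2*sqrt(69)) = 1*(-2/3 + 2*sqrt(69)) = -2/3 + 2*sqrt(69)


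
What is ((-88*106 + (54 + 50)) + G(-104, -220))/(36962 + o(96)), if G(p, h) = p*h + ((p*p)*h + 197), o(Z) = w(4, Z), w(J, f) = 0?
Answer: -2365667/36962 ≈ -64.003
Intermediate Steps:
o(Z) = 0
G(p, h) = 197 + h*p + h*p² (G(p, h) = h*p + (p²*h + 197) = h*p + (h*p² + 197) = h*p + (197 + h*p²) = 197 + h*p + h*p²)
((-88*106 + (54 + 50)) + G(-104, -220))/(36962 + o(96)) = ((-88*106 + (54 + 50)) + (197 - 220*(-104) - 220*(-104)²))/(36962 + 0) = ((-9328 + 104) + (197 + 22880 - 220*10816))/36962 = (-9224 + (197 + 22880 - 2379520))*(1/36962) = (-9224 - 2356443)*(1/36962) = -2365667*1/36962 = -2365667/36962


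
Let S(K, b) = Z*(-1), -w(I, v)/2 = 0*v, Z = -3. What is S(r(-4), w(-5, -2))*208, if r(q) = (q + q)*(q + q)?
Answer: 624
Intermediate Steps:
w(I, v) = 0 (w(I, v) = -0*v = -2*0 = 0)
r(q) = 4*q² (r(q) = (2*q)*(2*q) = 4*q²)
S(K, b) = 3 (S(K, b) = -3*(-1) = 3)
S(r(-4), w(-5, -2))*208 = 3*208 = 624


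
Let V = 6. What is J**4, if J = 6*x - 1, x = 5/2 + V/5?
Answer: 126247696/625 ≈ 2.0200e+5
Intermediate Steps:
x = 37/10 (x = 5/2 + 6/5 = 37/10 ≈ 3.7000)
J = 106/5 (J = 6*(37/10) - 1 = 111/5 - 1 = 106/5 ≈ 21.200)
J**4 = (106/5)**4 = 126247696/625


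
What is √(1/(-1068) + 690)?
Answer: √196757373/534 ≈ 26.268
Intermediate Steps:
√(1/(-1068) + 690) = √(-1/1068 + 690) = √(736919/1068) = √196757373/534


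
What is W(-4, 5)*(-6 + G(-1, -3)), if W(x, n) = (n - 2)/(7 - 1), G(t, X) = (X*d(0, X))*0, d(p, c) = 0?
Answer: -3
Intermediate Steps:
G(t, X) = 0 (G(t, X) = (X*0)*0 = 0*0 = 0)
W(x, n) = -1/3 + n/6 (W(x, n) = (-2 + n)/6 = (-2 + n)*(1/6) = -1/3 + n/6)
W(-4, 5)*(-6 + G(-1, -3)) = (-1/3 + (1/6)*5)*(-6 + 0) = (-1/3 + 5/6)*(-6) = (1/2)*(-6) = -3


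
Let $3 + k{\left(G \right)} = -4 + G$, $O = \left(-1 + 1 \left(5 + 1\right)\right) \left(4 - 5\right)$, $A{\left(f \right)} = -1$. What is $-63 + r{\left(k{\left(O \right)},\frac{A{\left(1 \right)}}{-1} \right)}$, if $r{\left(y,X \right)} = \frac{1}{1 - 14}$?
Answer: $- \frac{820}{13} \approx -63.077$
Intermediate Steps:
$O = -5$ ($O = \left(-1 + 1 \cdot 6\right) \left(-1\right) = \left(-1 + 6\right) \left(-1\right) = 5 \left(-1\right) = -5$)
$k{\left(G \right)} = -7 + G$ ($k{\left(G \right)} = -3 + \left(-4 + G\right) = -7 + G$)
$r{\left(y,X \right)} = - \frac{1}{13}$ ($r{\left(y,X \right)} = \frac{1}{-13} = - \frac{1}{13}$)
$-63 + r{\left(k{\left(O \right)},\frac{A{\left(1 \right)}}{-1} \right)} = -63 - \frac{1}{13} = - \frac{820}{13}$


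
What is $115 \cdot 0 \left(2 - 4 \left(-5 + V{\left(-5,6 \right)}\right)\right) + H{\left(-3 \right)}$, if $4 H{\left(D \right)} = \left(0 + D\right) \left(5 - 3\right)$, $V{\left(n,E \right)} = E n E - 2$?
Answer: $- \frac{3}{2} \approx -1.5$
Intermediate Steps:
$V{\left(n,E \right)} = -2 + n E^{2}$ ($V{\left(n,E \right)} = n E^{2} - 2 = -2 + n E^{2}$)
$H{\left(D \right)} = \frac{D}{2}$ ($H{\left(D \right)} = \frac{\left(0 + D\right) \left(5 - 3\right)}{4} = \frac{D 2}{4} = \frac{2 D}{4} = \frac{D}{2}$)
$115 \cdot 0 \left(2 - 4 \left(-5 + V{\left(-5,6 \right)}\right)\right) + H{\left(-3 \right)} = 115 \cdot 0 \left(2 - 4 \left(-5 - \left(2 + 5 \cdot 6^{2}\right)\right)\right) + \frac{1}{2} \left(-3\right) = 115 \cdot 0 \left(2 - 4 \left(-5 - 182\right)\right) - \frac{3}{2} = 115 \cdot 0 \left(2 - -748\right) - \frac{3}{2} = 115 \cdot 0 \left(2 + 748\right) - \frac{3}{2} = 115 \cdot 0 \cdot 750 - \frac{3}{2} = 115 \cdot 0 - \frac{3}{2} = 0 - \frac{3}{2} = - \frac{3}{2}$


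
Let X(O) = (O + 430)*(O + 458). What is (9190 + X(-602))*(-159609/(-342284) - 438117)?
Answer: -2546175587651001/171142 ≈ -1.4878e+10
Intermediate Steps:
X(O) = (430 + O)*(458 + O)
(9190 + X(-602))*(-159609/(-342284) - 438117) = (9190 + (196940 + (-602)² + 888*(-602)))*(-159609/(-342284) - 438117) = (9190 + (196940 + 362404 - 534576))*(-159609*(-1/342284) - 438117) = (9190 + 24768)*(159609/342284 - 438117) = 33958*(-149960279619/342284) = -2546175587651001/171142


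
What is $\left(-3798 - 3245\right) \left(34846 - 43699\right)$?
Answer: $62351679$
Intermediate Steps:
$\left(-3798 - 3245\right) \left(34846 - 43699\right) = \left(-3798 - 3245\right) \left(-8853\right) = \left(-7043\right) \left(-8853\right) = 62351679$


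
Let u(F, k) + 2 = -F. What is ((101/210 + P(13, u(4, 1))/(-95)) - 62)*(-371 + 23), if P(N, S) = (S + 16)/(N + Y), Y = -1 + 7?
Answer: 270522382/12635 ≈ 21411.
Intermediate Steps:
Y = 6
u(F, k) = -2 - F
P(N, S) = (16 + S)/(6 + N) (P(N, S) = (S + 16)/(N + 6) = (16 + S)/(6 + N))
((101/210 + P(13, u(4, 1))/(-95)) - 62)*(-371 + 23) = ((101/210 + ((16 + (-2 - 1*4))/(6 + 13))/(-95)) - 62)*(-371 + 23) = ((101*(1/210) + ((16 + (-2 - 4))/19)*(-1/95)) - 62)*(-348) = ((101/210 + ((16 - 6)/19)*(-1/95)) - 62)*(-348) = ((101/210 + ((1/19)*10)*(-1/95)) - 62)*(-348) = ((101/210 + (10/19)*(-1/95)) - 62)*(-348) = ((101/210 - 2/361) - 62)*(-348) = (36041/75810 - 62)*(-348) = -4664179/75810*(-348) = 270522382/12635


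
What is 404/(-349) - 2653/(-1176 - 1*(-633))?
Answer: 706525/189507 ≈ 3.7282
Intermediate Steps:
404/(-349) - 2653/(-1176 - 1*(-633)) = 404*(-1/349) - 2653/(-1176 + 633) = -404/349 - 2653/(-543) = -404/349 - 2653*(-1/543) = -404/349 + 2653/543 = 706525/189507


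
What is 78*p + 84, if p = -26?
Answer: -1944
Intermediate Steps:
78*p + 84 = 78*(-26) + 84 = -2028 + 84 = -1944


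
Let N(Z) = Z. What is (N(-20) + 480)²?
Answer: 211600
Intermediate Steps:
(N(-20) + 480)² = (-20 + 480)² = 460² = 211600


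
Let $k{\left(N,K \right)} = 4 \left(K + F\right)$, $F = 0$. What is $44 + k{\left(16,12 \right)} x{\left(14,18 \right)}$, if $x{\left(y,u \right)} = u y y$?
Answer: $169388$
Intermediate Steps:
$k{\left(N,K \right)} = 4 K$ ($k{\left(N,K \right)} = 4 \left(K + 0\right) = 4 K$)
$x{\left(y,u \right)} = u y^{2}$
$44 + k{\left(16,12 \right)} x{\left(14,18 \right)} = 44 + 4 \cdot 12 \cdot 18 \cdot 14^{2} = 44 + 48 \cdot 18 \cdot 196 = 44 + 48 \cdot 3528 = 44 + 169344 = 169388$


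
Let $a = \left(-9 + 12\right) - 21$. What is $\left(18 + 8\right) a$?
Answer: $-468$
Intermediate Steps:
$a = -18$ ($a = 3 - 21 = -18$)
$\left(18 + 8\right) a = \left(18 + 8\right) \left(-18\right) = 26 \left(-18\right) = -468$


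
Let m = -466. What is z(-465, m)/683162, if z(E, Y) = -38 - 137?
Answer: -175/683162 ≈ -0.00025616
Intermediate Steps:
z(E, Y) = -175
z(-465, m)/683162 = -175/683162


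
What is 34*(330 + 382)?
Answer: 24208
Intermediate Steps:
34*(330 + 382) = 34*712 = 24208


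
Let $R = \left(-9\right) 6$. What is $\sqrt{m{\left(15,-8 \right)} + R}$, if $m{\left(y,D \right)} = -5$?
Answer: $i \sqrt{59} \approx 7.6811 i$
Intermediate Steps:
$R = -54$
$\sqrt{m{\left(15,-8 \right)} + R} = \sqrt{-5 - 54} = \sqrt{-59} = i \sqrt{59}$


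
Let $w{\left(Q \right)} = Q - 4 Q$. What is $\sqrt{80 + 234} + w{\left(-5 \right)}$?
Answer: $15 + \sqrt{314} \approx 32.72$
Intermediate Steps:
$w{\left(Q \right)} = - 3 Q$
$\sqrt{80 + 234} + w{\left(-5 \right)} = \sqrt{80 + 234} - -15 = \sqrt{314} + 15 = 15 + \sqrt{314}$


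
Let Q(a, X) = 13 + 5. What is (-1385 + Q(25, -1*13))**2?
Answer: 1868689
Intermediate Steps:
Q(a, X) = 18
(-1385 + Q(25, -1*13))**2 = (-1385 + 18)**2 = (-1367)**2 = 1868689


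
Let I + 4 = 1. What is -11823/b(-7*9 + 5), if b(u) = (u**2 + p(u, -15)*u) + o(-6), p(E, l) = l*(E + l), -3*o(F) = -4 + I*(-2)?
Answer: 35469/180440 ≈ 0.19657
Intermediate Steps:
I = -3 (I = -4 + 1 = -3)
o(F) = -2/3 (o(F) = -(-4 - 3*(-2))/3 = -(-4 + 6)/3 = -1/3*2 = -2/3)
b(u) = -2/3 + u**2 + u*(225 - 15*u) (b(u) = (u**2 + (-15*(u - 15))*u) - 2/3 = (u**2 + (-15*(-15 + u))*u) - 2/3 = (u**2 + (225 - 15*u)*u) - 2/3 = (u**2 + u*(225 - 15*u)) - 2/3 = -2/3 + u**2 + u*(225 - 15*u))
-11823/b(-7*9 + 5) = -11823/(-2/3 - 14*(-7*9 + 5)**2 + 225*(-7*9 + 5)) = -11823/(-2/3 - 14*(-63 + 5)**2 + 225*(-63 + 5)) = -11823/(-2/3 - 14*(-58)**2 + 225*(-58)) = -11823/(-2/3 - 14*3364 - 13050) = -11823/(-2/3 - 47096 - 13050) = -11823/(-180440/3) = -11823*(-3/180440) = 35469/180440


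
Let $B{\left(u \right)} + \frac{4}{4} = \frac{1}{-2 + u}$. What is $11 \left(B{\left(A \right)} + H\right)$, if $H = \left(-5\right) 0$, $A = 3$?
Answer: $0$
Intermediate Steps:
$H = 0$
$B{\left(u \right)} = -1 + \frac{1}{-2 + u}$
$11 \left(B{\left(A \right)} + H\right) = 11 \left(\frac{3 - 3}{-2 + 3} + 0\right) = 11 \left(\frac{3 - 3}{1} + 0\right) = 11 \left(1 \cdot 0 + 0\right) = 11 \left(0 + 0\right) = 11 \cdot 0 = 0$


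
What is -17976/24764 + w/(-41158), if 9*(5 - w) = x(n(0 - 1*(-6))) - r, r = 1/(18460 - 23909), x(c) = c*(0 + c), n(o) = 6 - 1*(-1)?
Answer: -9070687128905/12496096898298 ≈ -0.72588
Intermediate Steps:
n(o) = 7 (n(o) = 6 + 1 = 7)
x(c) = c² (x(c) = c*c = c²)
r = -1/5449 (r = 1/(-5449) = -1/5449 ≈ -0.00018352)
w = -21797/49041 (w = 5 - (7² - 1*(-1/5449))/9 = 5 - (49 + 1/5449)/9 = 5 - ⅑*267002/5449 = 5 - 267002/49041 = -21797/49041 ≈ -0.44446)
-17976/24764 + w/(-41158) = -17976/24764 - 21797/49041/(-41158) = -17976*1/24764 - 21797/49041*(-1/41158) = -4494/6191 + 21797/2018429478 = -9070687128905/12496096898298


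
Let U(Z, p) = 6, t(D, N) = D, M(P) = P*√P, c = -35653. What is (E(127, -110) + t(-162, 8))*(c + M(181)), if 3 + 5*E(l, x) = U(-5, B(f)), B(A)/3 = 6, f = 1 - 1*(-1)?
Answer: 28771971/5 - 146067*√181/5 ≈ 5.3614e+6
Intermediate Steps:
f = 2 (f = 1 + 1 = 2)
B(A) = 18 (B(A) = 3*6 = 18)
M(P) = P^(3/2)
E(l, x) = ⅗ (E(l, x) = -⅗ + (⅕)*6 = -⅗ + 6/5 = ⅗)
(E(127, -110) + t(-162, 8))*(c + M(181)) = (⅗ - 162)*(-35653 + 181^(3/2)) = -807*(-35653 + 181*√181)/5 = 28771971/5 - 146067*√181/5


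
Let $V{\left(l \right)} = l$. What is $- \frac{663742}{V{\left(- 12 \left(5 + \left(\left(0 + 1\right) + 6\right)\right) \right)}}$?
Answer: $\frac{331871}{72} \approx 4609.3$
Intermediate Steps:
$- \frac{663742}{V{\left(- 12 \left(5 + \left(\left(0 + 1\right) + 6\right)\right) \right)}} = - \frac{663742}{\left(-12\right) \left(5 + \left(\left(0 + 1\right) + 6\right)\right)} = - \frac{663742}{\left(-12\right) \left(5 + \left(1 + 6\right)\right)} = - \frac{663742}{\left(-12\right) \left(5 + 7\right)} = - \frac{663742}{\left(-12\right) 12} = - \frac{663742}{-144} = \left(-663742\right) \left(- \frac{1}{144}\right) = \frac{331871}{72}$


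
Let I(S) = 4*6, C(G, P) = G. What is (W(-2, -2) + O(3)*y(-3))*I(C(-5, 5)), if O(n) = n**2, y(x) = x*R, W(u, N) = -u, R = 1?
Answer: -600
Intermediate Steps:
y(x) = x (y(x) = x*1 = x)
I(S) = 24
(W(-2, -2) + O(3)*y(-3))*I(C(-5, 5)) = (-1*(-2) + 3**2*(-3))*24 = (2 + 9*(-3))*24 = (2 - 27)*24 = -25*24 = -600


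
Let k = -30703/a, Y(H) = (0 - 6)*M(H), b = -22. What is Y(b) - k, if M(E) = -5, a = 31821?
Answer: 985333/31821 ≈ 30.965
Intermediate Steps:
Y(H) = 30 (Y(H) = (0 - 6)*(-5) = -6*(-5) = 30)
k = -30703/31821 ≈ -0.96487
Y(b) - k = 30 - 1*(-30703/31821) = 30 + 30703/31821 = 985333/31821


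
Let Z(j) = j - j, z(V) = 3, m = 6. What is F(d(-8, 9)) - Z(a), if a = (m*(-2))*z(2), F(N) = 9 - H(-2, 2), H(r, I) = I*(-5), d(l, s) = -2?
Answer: 19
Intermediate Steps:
H(r, I) = -5*I
F(N) = 19 (F(N) = 9 - (-5)*2 = 9 - 1*(-10) = 9 + 10 = 19)
a = -36 (a = (6*(-2))*3 = -12*3 = -36)
Z(j) = 0
F(d(-8, 9)) - Z(a) = 19 - 1*0 = 19 + 0 = 19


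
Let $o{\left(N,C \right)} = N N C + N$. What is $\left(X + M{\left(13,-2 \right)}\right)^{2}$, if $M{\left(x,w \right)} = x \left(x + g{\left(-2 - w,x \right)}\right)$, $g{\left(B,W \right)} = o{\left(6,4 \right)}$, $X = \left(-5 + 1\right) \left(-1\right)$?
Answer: $4507129$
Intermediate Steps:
$o{\left(N,C \right)} = N + C N^{2}$ ($o{\left(N,C \right)} = N^{2} C + N = C N^{2} + N = N + C N^{2}$)
$X = 4$ ($X = \left(-4\right) \left(-1\right) = 4$)
$g{\left(B,W \right)} = 150$ ($g{\left(B,W \right)} = 6 \left(1 + 4 \cdot 6\right) = 6 \left(1 + 24\right) = 6 \cdot 25 = 150$)
$M{\left(x,w \right)} = x \left(150 + x\right)$ ($M{\left(x,w \right)} = x \left(x + 150\right) = x \left(150 + x\right)$)
$\left(X + M{\left(13,-2 \right)}\right)^{2} = \left(4 + 13 \left(150 + 13\right)\right)^{2} = \left(4 + 13 \cdot 163\right)^{2} = \left(4 + 2119\right)^{2} = 2123^{2} = 4507129$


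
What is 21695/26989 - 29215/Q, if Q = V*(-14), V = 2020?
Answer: 280403647/152649784 ≈ 1.8369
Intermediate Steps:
Q = -28280 (Q = 2020*(-14) = -28280)
21695/26989 - 29215/Q = 21695/26989 - 29215/(-28280) = 21695*(1/26989) - 29215*(-1/28280) = 21695/26989 + 5843/5656 = 280403647/152649784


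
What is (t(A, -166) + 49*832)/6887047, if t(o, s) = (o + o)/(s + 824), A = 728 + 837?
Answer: 13414237/2265838463 ≈ 0.0059202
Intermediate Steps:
A = 1565
t(o, s) = 2*o/(824 + s) (t(o, s) = (2*o)/(824 + s) = 2*o/(824 + s))
(t(A, -166) + 49*832)/6887047 = (2*1565/(824 - 166) + 49*832)/6887047 = (2*1565/658 + 40768)*(1/6887047) = (2*1565*(1/658) + 40768)*(1/6887047) = (1565/329 + 40768)*(1/6887047) = (13414237/329)*(1/6887047) = 13414237/2265838463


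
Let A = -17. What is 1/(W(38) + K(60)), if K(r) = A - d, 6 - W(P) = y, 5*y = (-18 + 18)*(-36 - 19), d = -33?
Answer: 1/22 ≈ 0.045455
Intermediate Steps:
y = 0 (y = ((-18 + 18)*(-36 - 19))/5 = (0*(-55))/5 = (1/5)*0 = 0)
W(P) = 6 (W(P) = 6 - 1*0 = 6 + 0 = 6)
K(r) = 16 (K(r) = -17 - 1*(-33) = -17 + 33 = 16)
1/(W(38) + K(60)) = 1/(6 + 16) = 1/22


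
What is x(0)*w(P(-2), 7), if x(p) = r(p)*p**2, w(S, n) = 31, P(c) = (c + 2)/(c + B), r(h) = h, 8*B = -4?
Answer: 0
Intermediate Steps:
B = -1/2 (B = (1/8)*(-4) = -1/2 ≈ -0.50000)
P(c) = (2 + c)/(-1/2 + c) (P(c) = (c + 2)/(c - 1/2) = (2 + c)/(-1/2 + c))
x(p) = p**3 (x(p) = p*p**2 = p**3)
x(0)*w(P(-2), 7) = 0**3*31 = 0*31 = 0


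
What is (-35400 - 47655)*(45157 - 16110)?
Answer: -2412498585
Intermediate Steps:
(-35400 - 47655)*(45157 - 16110) = -83055*29047 = -2412498585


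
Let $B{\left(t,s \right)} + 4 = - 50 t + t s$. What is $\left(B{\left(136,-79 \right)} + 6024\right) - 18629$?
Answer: $-30153$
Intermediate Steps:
$B{\left(t,s \right)} = -4 - 50 t + s t$ ($B{\left(t,s \right)} = -4 + \left(- 50 t + t s\right) = -4 + \left(- 50 t + s t\right) = -4 - 50 t + s t$)
$\left(B{\left(136,-79 \right)} + 6024\right) - 18629 = \left(\left(-4 - 6800 - 10744\right) + 6024\right) - 18629 = \left(-17548 + 6024\right) - 18629 = -11524 - 18629 = -30153$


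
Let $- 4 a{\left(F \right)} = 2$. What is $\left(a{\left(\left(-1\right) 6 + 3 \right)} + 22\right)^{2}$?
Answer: $\frac{1849}{4} \approx 462.25$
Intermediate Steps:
$a{\left(F \right)} = - \frac{1}{2}$ ($a{\left(F \right)} = \left(- \frac{1}{4}\right) 2 = - \frac{1}{2}$)
$\left(a{\left(\left(-1\right) 6 + 3 \right)} + 22\right)^{2} = \left(- \frac{1}{2} + 22\right)^{2} = \left(\frac{43}{2}\right)^{2} = \frac{1849}{4}$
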